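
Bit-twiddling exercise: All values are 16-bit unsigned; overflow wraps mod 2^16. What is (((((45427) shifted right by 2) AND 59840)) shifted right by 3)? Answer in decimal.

1288

45427 = 1011000101110011
→ shifted right by 2 → 0010110001011100 = 11356
59840 = 1110100111000000
→ AND → 0010100001000000 = 10304
→ shifted right by 3 → 0000010100001000 = 1288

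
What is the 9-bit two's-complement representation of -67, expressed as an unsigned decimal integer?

445

67 in 9 bits: 001000011
Invert: 110111100
Add 1:  110111101 = 445
(Check: 2^9 - 67 = 512 - 67 = 445.)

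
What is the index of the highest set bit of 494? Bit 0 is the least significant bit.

8

494 = 111101110
The topmost 1 is at position 8 (since 2^8 = 256 ≤ 494 < 512).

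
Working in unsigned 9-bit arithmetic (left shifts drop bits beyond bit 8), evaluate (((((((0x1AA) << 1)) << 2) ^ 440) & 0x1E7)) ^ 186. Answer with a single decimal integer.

0x1AA = 110101010
→ << 1 (mod 2^9) → 101010100 = 340
→ << 2 (mod 2^9) → 101010000 = 336
440 = 110111000
→ ^ → 011101000 = 232
0x1E7 = 111100111
→ & → 011100000 = 224
186 = 010111010
→ ^ → 001011010 = 90

90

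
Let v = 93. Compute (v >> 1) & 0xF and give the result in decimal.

v = 01011101
Shift right by 1: 0101110
Mask low 4 bits: 1110 = 14

14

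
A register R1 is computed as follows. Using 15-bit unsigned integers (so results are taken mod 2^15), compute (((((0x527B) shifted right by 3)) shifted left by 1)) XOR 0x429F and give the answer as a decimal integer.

22017

0x527B = 101001001111011
→ shifted right by 3 → 000101001001111 = 2639
→ shifted left by 1 (mod 2^15) → 001010010011110 = 5278
0x429F = 100001010011111
→ XOR → 101011000000001 = 22017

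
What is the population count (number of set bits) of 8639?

9

8639 = 10000110111111
Count the 1s: 1 + 1 + 1 + 1 + 1 + 1 + 1 + 1 + 1 = 9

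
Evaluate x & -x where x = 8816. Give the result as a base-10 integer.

x = 10001001110000 = 8816
-x (two's complement) = …01110110010000
AND   = 00000000010000 = 16
(x & -x isolates the lowest set bit of x.)

16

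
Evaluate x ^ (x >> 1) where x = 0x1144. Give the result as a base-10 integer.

6630

x = 1000101000100 = 4420
x>>1 = 0100010100010
XOR  = 1100111100110 = 6630
(x ^ (x >> 1) gives the standard binary-reflected Gray code of x.)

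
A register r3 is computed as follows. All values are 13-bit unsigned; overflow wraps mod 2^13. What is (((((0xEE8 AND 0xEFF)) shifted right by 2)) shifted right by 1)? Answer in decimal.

0xEE8 = 0111011101000
0xEFF = 0111011111111
→ AND → 0111011101000 = 3816
→ shifted right by 2 → 0001110111010 = 954
→ shifted right by 1 → 0000111011101 = 477

477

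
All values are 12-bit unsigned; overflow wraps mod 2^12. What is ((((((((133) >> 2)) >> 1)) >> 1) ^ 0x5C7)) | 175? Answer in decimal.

133 = 000010000101
→ >> 2 → 000000100001 = 33
→ >> 1 → 000000010000 = 16
→ >> 1 → 000000001000 = 8
0x5C7 = 010111000111
→ ^ → 010111001111 = 1487
175 = 000010101111
→ | → 010111101111 = 1519

1519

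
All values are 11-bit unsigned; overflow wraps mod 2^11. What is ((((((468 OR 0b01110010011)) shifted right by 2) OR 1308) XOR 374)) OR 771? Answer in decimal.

1931

468 = 00111010100
0b01110010011 = 01110010011
→ OR → 01111010111 = 983
→ shifted right by 2 → 00011110101 = 245
1308 = 10100011100
→ OR → 10111111101 = 1533
374 = 00101110110
→ XOR → 10010001011 = 1163
771 = 01100000011
→ OR → 11110001011 = 1931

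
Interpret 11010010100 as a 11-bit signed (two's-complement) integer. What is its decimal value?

pattern = 11010010100 (MSB is 1 ⇒ negative)
Invert: 00101101011, add 1 → 00101101100 = 364, so the value is -364.
(Equivalently: 1684 - 2^11 = 1684 - 2048 = -364.)

-364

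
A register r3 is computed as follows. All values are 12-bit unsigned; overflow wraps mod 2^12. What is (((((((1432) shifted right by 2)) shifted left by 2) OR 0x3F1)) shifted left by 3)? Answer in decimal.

1432 = 010110011000
→ shifted right by 2 → 000101100110 = 358
→ shifted left by 2 (mod 2^12) → 010110011000 = 1432
0x3F1 = 001111110001
→ OR → 011111111001 = 2041
→ shifted left by 3 (mod 2^12) → 111111001000 = 4040

4040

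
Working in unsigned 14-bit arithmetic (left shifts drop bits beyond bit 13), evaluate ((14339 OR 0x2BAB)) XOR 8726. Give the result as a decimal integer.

14339 = 11100000000011
0x2BAB = 10101110101011
→ OR → 11101110101011 = 15275
8726 = 10001000010110
→ XOR → 01100110111101 = 6589

6589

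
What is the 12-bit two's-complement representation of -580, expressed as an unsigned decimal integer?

3516

580 in 12 bits: 001001000100
Invert: 110110111011
Add 1:  110110111100 = 3516
(Check: 2^12 - 580 = 4096 - 580 = 3516.)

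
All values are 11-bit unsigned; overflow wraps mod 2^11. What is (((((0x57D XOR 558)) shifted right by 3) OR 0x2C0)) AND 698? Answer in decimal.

0x57D = 10101111101
558 = 01000101110
→ XOR → 11101010011 = 1875
→ shifted right by 3 → 00011101010 = 234
0x2C0 = 01011000000
→ OR → 01011101010 = 746
698 = 01010111010
→ AND → 01010101010 = 682

682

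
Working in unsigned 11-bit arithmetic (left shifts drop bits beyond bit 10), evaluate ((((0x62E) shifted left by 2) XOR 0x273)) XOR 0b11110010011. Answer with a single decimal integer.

1368

0x62E = 11000101110
→ shifted left by 2 (mod 2^11) → 00010111000 = 184
0x273 = 01001110011
→ XOR → 01011001011 = 715
0b11110010011 = 11110010011
→ XOR → 10101011000 = 1368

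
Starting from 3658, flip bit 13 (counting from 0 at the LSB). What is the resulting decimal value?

11850

x = 0000111001001010
bit 13 is currently 0; toggle it via x ^ (1 << 13) = x ^ 8192
→ 0010111001001010 = 11850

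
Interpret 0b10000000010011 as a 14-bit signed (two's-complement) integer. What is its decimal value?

-8173

pattern = 10000000010011 (MSB is 1 ⇒ negative)
Invert: 01111111101100, add 1 → 01111111101101 = 8173, so the value is -8173.
(Equivalently: 8211 - 2^14 = 8211 - 16384 = -8173.)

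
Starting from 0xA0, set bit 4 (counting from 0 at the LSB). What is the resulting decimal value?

176

x = 010100000
bit 4 is currently 0; set it via x | (1 << 4) = x | 16
→ 010110000 = 176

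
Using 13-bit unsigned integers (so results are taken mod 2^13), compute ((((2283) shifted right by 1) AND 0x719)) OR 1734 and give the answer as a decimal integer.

2283 = 0100011101011
→ shifted right by 1 → 0010001110101 = 1141
0x719 = 0011100011001
→ AND → 0010000010001 = 1041
1734 = 0011011000110
→ OR → 0011011010111 = 1751

1751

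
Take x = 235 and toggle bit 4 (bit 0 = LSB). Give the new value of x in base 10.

x = 011101011
bit 4 is currently 0; toggle it via x ^ (1 << 4) = x ^ 16
→ 011111011 = 251

251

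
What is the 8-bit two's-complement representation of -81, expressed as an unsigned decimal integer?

175

81 in 8 bits: 01010001
Invert: 10101110
Add 1:  10101111 = 175
(Check: 2^8 - 81 = 256 - 81 = 175.)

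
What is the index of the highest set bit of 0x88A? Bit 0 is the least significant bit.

11

0x88A = 100010001010
The topmost 1 is at position 11 (since 2^11 = 2048 ≤ 2186 < 4096).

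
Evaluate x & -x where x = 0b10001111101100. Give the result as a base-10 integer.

x = 10001111101100 = 9196
-x (two's complement) = …01110000010100
AND   = 00000000000100 = 4
(x & -x isolates the lowest set bit of x.)

4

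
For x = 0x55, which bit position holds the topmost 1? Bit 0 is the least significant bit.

0x55 = 1010101
The topmost 1 is at position 6 (since 2^6 = 64 ≤ 85 < 128).

6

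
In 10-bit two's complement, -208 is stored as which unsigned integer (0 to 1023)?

208 in 10 bits: 0011010000
Invert: 1100101111
Add 1:  1100110000 = 816
(Check: 2^10 - 208 = 1024 - 208 = 816.)

816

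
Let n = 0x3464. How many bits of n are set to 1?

6

0x3464 = 11010001100100
Count the 1s: 1 + 1 + 1 + 1 + 1 + 1 = 6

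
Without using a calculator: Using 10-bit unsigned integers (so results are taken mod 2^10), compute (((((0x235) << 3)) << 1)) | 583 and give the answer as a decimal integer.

855

0x235 = 1000110101
→ << 3 (mod 2^10) → 0110101000 = 424
→ << 1 (mod 2^10) → 1101010000 = 848
583 = 1001000111
→ | → 1101010111 = 855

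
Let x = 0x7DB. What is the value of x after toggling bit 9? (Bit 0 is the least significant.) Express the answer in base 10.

1499

x = 11111011011
bit 9 is currently 1; toggle it via x ^ (1 << 9) = x ^ 512
→ 10111011011 = 1499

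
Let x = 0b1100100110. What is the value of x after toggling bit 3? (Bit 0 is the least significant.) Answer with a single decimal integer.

x = 1100100110
bit 3 is currently 0; toggle it via x ^ (1 << 3) = x ^ 8
→ 1100101110 = 814

814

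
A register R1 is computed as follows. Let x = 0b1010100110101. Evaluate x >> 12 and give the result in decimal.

x = 1010100110101
shift right by 12 → 0000000000001 = 1
(equivalently, floor(5429 / 4096))

1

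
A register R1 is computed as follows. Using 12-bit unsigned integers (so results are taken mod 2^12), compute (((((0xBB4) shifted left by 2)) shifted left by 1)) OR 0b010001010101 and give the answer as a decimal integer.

3573

0xBB4 = 101110110100
→ shifted left by 2 (mod 2^12) → 111011010000 = 3792
→ shifted left by 1 (mod 2^12) → 110110100000 = 3488
0b010001010101 = 010001010101
→ OR → 110111110101 = 3573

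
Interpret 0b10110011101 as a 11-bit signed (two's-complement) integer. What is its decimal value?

pattern = 10110011101 (MSB is 1 ⇒ negative)
Invert: 01001100010, add 1 → 01001100011 = 611, so the value is -611.
(Equivalently: 1437 - 2^11 = 1437 - 2048 = -611.)

-611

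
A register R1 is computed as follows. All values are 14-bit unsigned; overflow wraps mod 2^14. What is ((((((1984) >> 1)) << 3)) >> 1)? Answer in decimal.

3968

1984 = 00011111000000
→ >> 1 → 00001111100000 = 992
→ << 3 (mod 2^14) → 01111100000000 = 7936
→ >> 1 → 00111110000000 = 3968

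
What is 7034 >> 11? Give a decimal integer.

3

7034 = 1101101111010
shift right by 11 → 0000000000011 = 3
(equivalently, floor(7034 / 2048))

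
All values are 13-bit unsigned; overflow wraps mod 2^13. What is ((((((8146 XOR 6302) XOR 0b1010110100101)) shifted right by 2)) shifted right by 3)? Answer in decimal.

151

8146 = 1111111010010
6302 = 1100010011110
→ XOR → 0011101001100 = 1868
0b1010110100101 = 1010110100101
→ XOR → 1001011101001 = 4841
→ shifted right by 2 → 0010010111010 = 1210
→ shifted right by 3 → 0000010010111 = 151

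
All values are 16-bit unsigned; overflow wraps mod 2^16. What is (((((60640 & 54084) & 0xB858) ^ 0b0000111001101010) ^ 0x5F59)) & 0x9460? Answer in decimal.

36960

60640 = 1110110011100000
54084 = 1101001101000100
→ & → 1100000001000000 = 49216
0xB858 = 1011100001011000
→ & → 1000000001000000 = 32832
0b0000111001101010 = 0000111001101010
→ ^ → 1000111000101010 = 36394
0x5F59 = 0101111101011001
→ ^ → 1101000101110011 = 53619
0x9460 = 1001010001100000
→ & → 1001000001100000 = 36960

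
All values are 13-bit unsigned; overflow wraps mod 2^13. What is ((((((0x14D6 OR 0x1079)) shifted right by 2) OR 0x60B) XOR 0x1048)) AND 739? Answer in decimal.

0x14D6 = 1010011010110
0x1079 = 1000001111001
→ OR → 1010011111111 = 5375
→ shifted right by 2 → 0010100111111 = 1343
0x60B = 0011000001011
→ OR → 0011100111111 = 1855
0x1048 = 1000001001000
→ XOR → 1011101110111 = 6007
739 = 0001011100011
→ AND → 0001001100011 = 611

611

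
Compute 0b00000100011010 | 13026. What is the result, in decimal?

13306

a = 00000100011010
13026 = 11001011100010
 OR → 11001111111010 = 13306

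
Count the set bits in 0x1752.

0x1752 = 1011101010010
Count the 1s: 1 + 1 + 1 + 1 + 1 + 1 + 1 = 7

7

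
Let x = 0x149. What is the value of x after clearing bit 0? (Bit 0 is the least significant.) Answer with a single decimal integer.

328

x = 000101001001
bit 0 is currently 1; clear it via x & ~(1 << 0) = x & ~1
→ 000101001000 = 328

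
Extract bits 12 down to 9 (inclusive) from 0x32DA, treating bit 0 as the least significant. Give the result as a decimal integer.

v = 11001011011010
Shift right by 9: 11001
Mask low 4 bits: 1001 = 9

9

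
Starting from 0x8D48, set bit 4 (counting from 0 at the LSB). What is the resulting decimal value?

36184

x = 1000110101001000
bit 4 is currently 0; set it via x | (1 << 4) = x | 16
→ 1000110101011000 = 36184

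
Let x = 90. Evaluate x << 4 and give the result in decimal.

1440

90 = 00001011010
shift left by 4 → 10110100000 = 1440
(equivalently, 90 × 2^4 = 90 × 16)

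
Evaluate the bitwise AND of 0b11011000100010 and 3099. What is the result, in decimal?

a = 11011000100010
3099 = 00110000011011
AND → 00010000000010 = 1026

1026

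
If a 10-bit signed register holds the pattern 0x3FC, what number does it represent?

-4

pattern = 1111111100 (MSB is 1 ⇒ negative)
Invert: 0000000011, add 1 → 0000000100 = 4, so the value is -4.
(Equivalently: 1020 - 2^10 = 1020 - 1024 = -4.)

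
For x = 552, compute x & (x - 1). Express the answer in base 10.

x = 1000101000 = 552
x - 1 = 1000100111
AND   = 1000100000 = 544
(x & (x - 1) clears the lowest set bit of x.)

544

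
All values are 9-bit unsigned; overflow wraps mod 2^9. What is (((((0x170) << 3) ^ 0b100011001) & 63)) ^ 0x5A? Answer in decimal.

67

0x170 = 101110000
→ << 3 (mod 2^9) → 110000000 = 384
0b100011001 = 100011001
→ ^ → 010011001 = 153
63 = 000111111
→ & → 000011001 = 25
0x5A = 001011010
→ ^ → 001000011 = 67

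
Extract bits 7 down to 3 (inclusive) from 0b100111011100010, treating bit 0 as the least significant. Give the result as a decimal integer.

v = 100111011100010
Shift right by 3: 100111011100
Mask low 5 bits: 11100 = 28

28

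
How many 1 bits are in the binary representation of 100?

3

100 = 1100100
Count the 1s: 1 + 1 + 1 = 3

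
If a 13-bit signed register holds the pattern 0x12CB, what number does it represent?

pattern = 1001011001011 (MSB is 1 ⇒ negative)
Invert: 0110100110100, add 1 → 0110100110101 = 3381, so the value is -3381.
(Equivalently: 4811 - 2^13 = 4811 - 8192 = -3381.)

-3381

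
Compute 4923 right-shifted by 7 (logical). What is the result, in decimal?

4923 = 1001100111011
shift right by 7 → 0000000100110 = 38
(equivalently, floor(4923 / 128))

38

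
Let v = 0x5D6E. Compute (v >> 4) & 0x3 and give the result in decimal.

v = 101110101101110
Shift right by 4: 10111010110
Mask low 2 bits: 10 = 2

2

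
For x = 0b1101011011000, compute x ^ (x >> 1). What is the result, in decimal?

6068

x = 1101011011000 = 6872
x>>1 = 0110101101100
XOR  = 1011110110100 = 6068
(x ^ (x >> 1) gives the standard binary-reflected Gray code of x.)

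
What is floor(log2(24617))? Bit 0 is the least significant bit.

14

24617 = 110000000101001
The topmost 1 is at position 14 (since 2^14 = 16384 ≤ 24617 < 32768).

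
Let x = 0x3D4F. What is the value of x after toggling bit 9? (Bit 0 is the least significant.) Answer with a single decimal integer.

16207

x = 11110101001111
bit 9 is currently 0; toggle it via x ^ (1 << 9) = x ^ 512
→ 11111101001111 = 16207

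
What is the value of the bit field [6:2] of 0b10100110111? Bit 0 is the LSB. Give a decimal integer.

v = 10100110111
Shift right by 2: 101001101
Mask low 5 bits: 01101 = 13

13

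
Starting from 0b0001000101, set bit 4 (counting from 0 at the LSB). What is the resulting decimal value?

x = 0001000101
bit 4 is currently 0; set it via x | (1 << 4) = x | 16
→ 0001010101 = 85

85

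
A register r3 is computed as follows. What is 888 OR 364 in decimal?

892

888 = 1101111000
364 = 0101101100
 OR → 1101111100 = 892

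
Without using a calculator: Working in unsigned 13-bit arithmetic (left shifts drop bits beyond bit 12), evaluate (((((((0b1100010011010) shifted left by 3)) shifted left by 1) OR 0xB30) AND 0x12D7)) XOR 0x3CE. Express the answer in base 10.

350

0b1100010011010 = 1100010011010
→ shifted left by 3 (mod 2^13) → 0010011010000 = 1232
→ shifted left by 1 (mod 2^13) → 0100110100000 = 2464
0xB30 = 0101100110000
→ OR → 0101110110000 = 2992
0x12D7 = 1001011010111
→ AND → 0001010010000 = 656
0x3CE = 0001111001110
→ XOR → 0000101011110 = 350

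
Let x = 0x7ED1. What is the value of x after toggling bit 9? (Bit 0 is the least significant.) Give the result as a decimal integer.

31953

x = 0111111011010001
bit 9 is currently 1; toggle it via x ^ (1 << 9) = x ^ 512
→ 0111110011010001 = 31953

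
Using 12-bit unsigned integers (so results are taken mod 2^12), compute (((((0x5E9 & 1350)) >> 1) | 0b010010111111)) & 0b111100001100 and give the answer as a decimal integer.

0x5E9 = 010111101001
1350 = 010101000110
→ & → 010101000000 = 1344
→ >> 1 → 001010100000 = 672
0b010010111111 = 010010111111
→ | → 011010111111 = 1727
0b111100001100 = 111100001100
→ & → 011000001100 = 1548

1548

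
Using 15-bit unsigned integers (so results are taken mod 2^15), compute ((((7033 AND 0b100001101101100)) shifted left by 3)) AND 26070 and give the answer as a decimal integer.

7033 = 001101101111001
0b100001101101100 = 100001101101100
→ AND → 000001101101000 = 872
→ shifted left by 3 (mod 2^15) → 001101101000000 = 6976
26070 = 110010111010110
→ AND → 000000101000000 = 320

320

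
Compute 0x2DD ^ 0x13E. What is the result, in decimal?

0x2DD = 1011011101
0x13E = 0100111110
XOR → 1111100011 = 995

995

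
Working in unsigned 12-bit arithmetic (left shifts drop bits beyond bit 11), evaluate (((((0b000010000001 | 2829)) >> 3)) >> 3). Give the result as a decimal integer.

0b000010000001 = 000010000001
2829 = 101100001101
→ | → 101110001101 = 2957
→ >> 3 → 000101110001 = 369
→ >> 3 → 000000101110 = 46

46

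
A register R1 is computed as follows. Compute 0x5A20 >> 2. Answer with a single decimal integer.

0x5A20 = 101101000100000
shift right by 2 → 001011010001000 = 5768
(equivalently, floor(23072 / 4))

5768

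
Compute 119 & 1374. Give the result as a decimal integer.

86

119 = 00001110111
1374 = 10101011110
AND → 00001010110 = 86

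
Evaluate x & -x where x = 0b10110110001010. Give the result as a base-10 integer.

2

x = 10110110001010 = 11658
-x (two's complement) = …01001001110110
AND   = 00000000000010 = 2
(x & -x isolates the lowest set bit of x.)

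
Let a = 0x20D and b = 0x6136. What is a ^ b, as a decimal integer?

25403

0x20D = 000001000001101
0x6136 = 110000100110110
XOR → 110001100111011 = 25403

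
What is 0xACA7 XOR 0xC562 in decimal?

0xACA7 = 1010110010100111
0xC562 = 1100010101100010
XOR → 0110100111000101 = 27077

27077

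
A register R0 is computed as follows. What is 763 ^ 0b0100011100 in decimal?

999

763 = 1011111011
b = 0100011100
XOR → 1111100111 = 999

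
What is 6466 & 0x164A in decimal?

6466 = 1100101000010
0x164A = 1011001001010
AND → 1000001000010 = 4162

4162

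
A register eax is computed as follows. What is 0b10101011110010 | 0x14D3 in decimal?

a = 10101011110010
0x14D3 = 01010011010011
 OR → 11111011110011 = 16115

16115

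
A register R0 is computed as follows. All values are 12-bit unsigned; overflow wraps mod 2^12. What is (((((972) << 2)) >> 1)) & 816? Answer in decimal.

784

972 = 001111001100
→ << 2 (mod 2^12) → 111100110000 = 3888
→ >> 1 → 011110011000 = 1944
816 = 001100110000
→ & → 001100010000 = 784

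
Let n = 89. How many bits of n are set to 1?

4

89 = 1011001
Count the 1s: 1 + 1 + 1 + 1 = 4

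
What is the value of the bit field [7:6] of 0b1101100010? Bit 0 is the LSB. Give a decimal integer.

v = 1101100010
Shift right by 6: 1101
Mask low 2 bits: 01 = 1

1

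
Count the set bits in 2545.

2545 = 100111110001
Count the 1s: 1 + 1 + 1 + 1 + 1 + 1 + 1 = 7

7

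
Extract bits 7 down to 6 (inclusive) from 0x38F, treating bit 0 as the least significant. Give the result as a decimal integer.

v = 1110001111
Shift right by 6: 1110
Mask low 2 bits: 10 = 2

2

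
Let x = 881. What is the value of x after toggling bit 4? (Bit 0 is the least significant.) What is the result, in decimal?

x = 1101110001
bit 4 is currently 1; toggle it via x ^ (1 << 4) = x ^ 16
→ 1101100001 = 865

865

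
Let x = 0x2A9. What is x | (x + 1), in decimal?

x = 1010101001 = 681
x + 1 = 1010101010
OR    = 1010101011 = 683
(x | (x + 1) sets the lowest cleared bit.)

683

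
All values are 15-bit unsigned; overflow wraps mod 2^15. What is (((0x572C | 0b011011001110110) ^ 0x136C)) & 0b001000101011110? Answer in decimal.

0x572C = 101011100101100
0b011011001110110 = 011011001110110
→ | → 111011101111110 = 30590
0x136C = 001001101101100
→ ^ → 110010000010010 = 25618
0b001000101011110 = 001000101011110
→ & → 000000000010010 = 18

18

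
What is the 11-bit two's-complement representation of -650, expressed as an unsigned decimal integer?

650 in 11 bits: 01010001010
Invert: 10101110101
Add 1:  10101110110 = 1398
(Check: 2^11 - 650 = 2048 - 650 = 1398.)

1398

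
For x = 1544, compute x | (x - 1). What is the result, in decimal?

1551

x = 11000001000 = 1544
x - 1 = 11000000111
OR    = 11000001111 = 1551
(x | (x - 1) sets all bits below the lowest set bit.)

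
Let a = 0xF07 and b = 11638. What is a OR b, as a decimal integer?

0xF07 = 00111100000111
11638 = 10110101110110
 OR → 10111101110111 = 12151

12151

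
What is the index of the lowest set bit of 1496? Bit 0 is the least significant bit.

1496 = 10111011000
Trailing zeros: 3, so the lowest set bit is bit 3 (value 8).

3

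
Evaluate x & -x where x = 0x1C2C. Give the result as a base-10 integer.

x = 1110000101100 = 7212
-x (two's complement) = …0001111010100
AND   = 0000000000100 = 4
(x & -x isolates the lowest set bit of x.)

4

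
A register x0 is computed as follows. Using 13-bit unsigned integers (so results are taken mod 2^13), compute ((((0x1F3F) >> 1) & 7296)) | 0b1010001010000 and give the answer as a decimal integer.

0x1F3F = 1111100111111
→ >> 1 → 0111110011111 = 3999
7296 = 1110010000000
→ & → 0110010000000 = 3200
0b1010001010000 = 1010001010000
→ | → 1110011010000 = 7376

7376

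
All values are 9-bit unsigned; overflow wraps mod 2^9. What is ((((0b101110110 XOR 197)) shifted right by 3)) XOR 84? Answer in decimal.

98

0b101110110 = 101110110
197 = 011000101
→ XOR → 110110011 = 435
→ shifted right by 3 → 000110110 = 54
84 = 001010100
→ XOR → 001100010 = 98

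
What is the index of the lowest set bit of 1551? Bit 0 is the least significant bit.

0

1551 = 11000001111
Trailing zeros: 0, so the lowest set bit is bit 0 (value 1).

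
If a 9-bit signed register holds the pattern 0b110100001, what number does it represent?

-95

pattern = 110100001 (MSB is 1 ⇒ negative)
Invert: 001011110, add 1 → 001011111 = 95, so the value is -95.
(Equivalently: 417 - 2^9 = 417 - 512 = -95.)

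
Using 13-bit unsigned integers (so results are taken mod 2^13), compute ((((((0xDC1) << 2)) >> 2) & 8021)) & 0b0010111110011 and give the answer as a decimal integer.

1345

0xDC1 = 0110111000001
→ << 2 (mod 2^13) → 1011100000100 = 5892
→ >> 2 → 0010111000001 = 1473
8021 = 1111101010101
→ & → 0010101000001 = 1345
0b0010111110011 = 0010111110011
→ & → 0010101000001 = 1345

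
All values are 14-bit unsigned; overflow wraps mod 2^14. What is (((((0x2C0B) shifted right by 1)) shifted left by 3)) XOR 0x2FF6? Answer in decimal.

0x2C0B = 10110000001011
→ shifted right by 1 → 01011000000101 = 5637
→ shifted left by 3 (mod 2^14) → 11000000101000 = 12328
0x2FF6 = 10111111110110
→ XOR → 01111111011110 = 8158

8158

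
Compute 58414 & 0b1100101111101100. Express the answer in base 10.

49196

58414 = 1110010000101110
b = 1100101111101100
AND → 1100000000101100 = 49196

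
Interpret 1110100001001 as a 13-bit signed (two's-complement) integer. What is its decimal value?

-759

pattern = 1110100001001 (MSB is 1 ⇒ negative)
Invert: 0001011110110, add 1 → 0001011110111 = 759, so the value is -759.
(Equivalently: 7433 - 2^13 = 7433 - 8192 = -759.)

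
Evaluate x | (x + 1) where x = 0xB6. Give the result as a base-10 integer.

x = 10110110 = 182
x + 1 = 10110111
OR    = 10110111 = 183
(x | (x + 1) sets the lowest cleared bit.)

183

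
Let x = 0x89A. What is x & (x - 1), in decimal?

2200

x = 100010011010 = 2202
x - 1 = 100010011001
AND   = 100010011000 = 2200
(x & (x - 1) clears the lowest set bit of x.)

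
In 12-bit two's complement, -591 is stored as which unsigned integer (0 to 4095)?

3505

591 in 12 bits: 001001001111
Invert: 110110110000
Add 1:  110110110001 = 3505
(Check: 2^12 - 591 = 4096 - 591 = 3505.)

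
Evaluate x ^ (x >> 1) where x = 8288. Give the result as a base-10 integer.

x = 10000001100000 = 8288
x>>1 = 01000000110000
XOR  = 11000001010000 = 12368
(x ^ (x >> 1) gives the standard binary-reflected Gray code of x.)

12368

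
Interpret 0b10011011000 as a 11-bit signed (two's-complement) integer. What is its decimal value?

-808

pattern = 10011011000 (MSB is 1 ⇒ negative)
Invert: 01100100111, add 1 → 01100101000 = 808, so the value is -808.
(Equivalently: 1240 - 2^11 = 1240 - 2048 = -808.)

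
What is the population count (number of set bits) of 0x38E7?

9

0x38E7 = 11100011100111
Count the 1s: 1 + 1 + 1 + 1 + 1 + 1 + 1 + 1 + 1 = 9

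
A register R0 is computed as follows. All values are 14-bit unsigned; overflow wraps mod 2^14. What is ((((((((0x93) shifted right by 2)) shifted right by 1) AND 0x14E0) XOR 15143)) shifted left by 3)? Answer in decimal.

0x93 = 00000010010011
→ shifted right by 2 → 00000000100100 = 36
→ shifted right by 1 → 00000000010010 = 18
0x14E0 = 01010011100000
→ AND → 00000000000000 = 0
15143 = 11101100100111
→ XOR → 11101100100111 = 15143
→ shifted left by 3 (mod 2^14) → 01100100111000 = 6456

6456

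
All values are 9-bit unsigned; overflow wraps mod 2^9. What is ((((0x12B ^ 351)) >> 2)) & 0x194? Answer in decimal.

0x12B = 100101011
351 = 101011111
→ ^ → 001110100 = 116
→ >> 2 → 000011101 = 29
0x194 = 110010100
→ & → 000010100 = 20

20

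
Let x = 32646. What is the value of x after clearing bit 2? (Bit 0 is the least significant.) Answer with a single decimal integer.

x = 111111110000110
bit 2 is currently 1; clear it via x & ~(1 << 2) = x & ~4
→ 111111110000010 = 32642

32642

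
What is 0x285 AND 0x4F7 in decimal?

0x285 = 01010000101
0x4F7 = 10011110111
AND → 00010000101 = 133

133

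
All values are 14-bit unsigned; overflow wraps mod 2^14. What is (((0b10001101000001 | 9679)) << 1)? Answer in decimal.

0b10001101000001 = 10001101000001
9679 = 10010111001111
→ | → 10011111001111 = 10191
→ << 1 (mod 2^14) → 00111110011110 = 3998

3998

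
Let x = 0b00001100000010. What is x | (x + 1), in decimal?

771

x = 1100000010 = 770
x + 1 = 1100000011
OR    = 1100000011 = 771
(x | (x + 1) sets the lowest cleared bit.)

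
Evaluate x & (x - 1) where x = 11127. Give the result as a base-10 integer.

x = 10101101110111 = 11127
x - 1 = 10101101110110
AND   = 10101101110110 = 11126
(x & (x - 1) clears the lowest set bit of x.)

11126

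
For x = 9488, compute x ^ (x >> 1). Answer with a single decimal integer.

14232

x = 10010100010000 = 9488
x>>1 = 01001010001000
XOR  = 11011110011000 = 14232
(x ^ (x >> 1) gives the standard binary-reflected Gray code of x.)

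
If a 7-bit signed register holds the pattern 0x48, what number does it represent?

pattern = 1001000 (MSB is 1 ⇒ negative)
Invert: 0110111, add 1 → 0111000 = 56, so the value is -56.
(Equivalently: 72 - 2^7 = 72 - 128 = -56.)

-56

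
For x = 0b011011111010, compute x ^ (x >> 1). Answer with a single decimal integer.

1415

x = 11011111010 = 1786
x>>1 = 01101111101
XOR  = 10110000111 = 1415
(x ^ (x >> 1) gives the standard binary-reflected Gray code of x.)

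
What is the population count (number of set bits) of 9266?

9266 = 10010000110010
Count the 1s: 1 + 1 + 1 + 1 + 1 = 5

5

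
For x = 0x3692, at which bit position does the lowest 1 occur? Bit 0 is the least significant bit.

0x3692 = 11011010010010
Trailing zeros: 1, so the lowest set bit is bit 1 (value 2).

1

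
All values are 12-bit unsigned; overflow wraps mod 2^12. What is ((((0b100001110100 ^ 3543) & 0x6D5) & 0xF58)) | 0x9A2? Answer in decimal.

0b100001110100 = 100001110100
3543 = 110111010111
→ ^ → 010110100011 = 1443
0x6D5 = 011011010101
→ & → 010010000001 = 1153
0xF58 = 111101011000
→ & → 010000000000 = 1024
0x9A2 = 100110100010
→ | → 110110100010 = 3490

3490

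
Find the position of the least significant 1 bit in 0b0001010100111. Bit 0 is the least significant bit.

0

0b0001010100111 = 1010100111
Trailing zeros: 0, so the lowest set bit is bit 0 (value 1).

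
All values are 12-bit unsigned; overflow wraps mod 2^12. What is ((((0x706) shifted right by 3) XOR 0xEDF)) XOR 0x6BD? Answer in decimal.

2178

0x706 = 011100000110
→ shifted right by 3 → 000011100000 = 224
0xEDF = 111011011111
→ XOR → 111000111111 = 3647
0x6BD = 011010111101
→ XOR → 100010000010 = 2178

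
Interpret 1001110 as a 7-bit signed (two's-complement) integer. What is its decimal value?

pattern = 1001110 (MSB is 1 ⇒ negative)
Invert: 0110001, add 1 → 0110010 = 50, so the value is -50.
(Equivalently: 78 - 2^7 = 78 - 128 = -50.)

-50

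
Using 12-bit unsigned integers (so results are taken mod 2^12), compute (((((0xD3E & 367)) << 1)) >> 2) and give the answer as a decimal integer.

151

0xD3E = 110100111110
367 = 000101101111
→ & → 000100101110 = 302
→ << 1 (mod 2^12) → 001001011100 = 604
→ >> 2 → 000010010111 = 151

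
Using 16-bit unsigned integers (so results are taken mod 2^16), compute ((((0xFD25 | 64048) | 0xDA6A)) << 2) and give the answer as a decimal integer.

0xFD25 = 1111110100100101
64048 = 1111101000110000
→ | → 1111111100110101 = 65333
0xDA6A = 1101101001101010
→ | → 1111111101111111 = 65407
→ << 2 (mod 2^16) → 1111110111111100 = 65020

65020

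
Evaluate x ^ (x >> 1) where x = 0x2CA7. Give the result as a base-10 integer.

x = 10110010100111 = 11431
x>>1 = 01011001010011
XOR  = 11101011110100 = 15092
(x ^ (x >> 1) gives the standard binary-reflected Gray code of x.)

15092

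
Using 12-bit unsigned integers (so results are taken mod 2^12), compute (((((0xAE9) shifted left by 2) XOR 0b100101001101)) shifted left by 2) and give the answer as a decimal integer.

2980

0xAE9 = 101011101001
→ shifted left by 2 (mod 2^12) → 101110100100 = 2980
0b100101001101 = 100101001101
→ XOR → 001011101001 = 745
→ shifted left by 2 (mod 2^12) → 101110100100 = 2980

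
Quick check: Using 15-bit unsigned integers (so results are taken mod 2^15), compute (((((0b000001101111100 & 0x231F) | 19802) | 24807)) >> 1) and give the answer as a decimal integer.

14335

0b000001101111100 = 000001101111100
0x231F = 010001100011111
→ & → 000001100011100 = 796
19802 = 100110101011010
→ | → 100111101011110 = 20318
24807 = 110000011100111
→ | → 110111111111111 = 28671
→ >> 1 → 011011111111111 = 14335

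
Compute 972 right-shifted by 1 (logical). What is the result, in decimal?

486

972 = 1111001100
shift right by 1 → 0111100110 = 486
(equivalently, floor(972 / 2))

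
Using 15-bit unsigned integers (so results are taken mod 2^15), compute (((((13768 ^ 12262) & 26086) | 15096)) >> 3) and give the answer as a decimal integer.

1887

13768 = 011010111001000
12262 = 010111111100110
→ ^ → 001101000101110 = 6702
26086 = 110010111100110
→ & → 000000000100110 = 38
15096 = 011101011111000
→ | → 011101011111110 = 15102
→ >> 3 → 000011101011111 = 1887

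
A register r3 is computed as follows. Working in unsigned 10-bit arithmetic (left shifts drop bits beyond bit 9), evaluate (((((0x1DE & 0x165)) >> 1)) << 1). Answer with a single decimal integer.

0x1DE = 0111011110
0x165 = 0101100101
→ & → 0101000100 = 324
→ >> 1 → 0010100010 = 162
→ << 1 (mod 2^10) → 0101000100 = 324

324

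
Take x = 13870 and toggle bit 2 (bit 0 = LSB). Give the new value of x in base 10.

x = 011011000101110
bit 2 is currently 1; toggle it via x ^ (1 << 2) = x ^ 4
→ 011011000101010 = 13866

13866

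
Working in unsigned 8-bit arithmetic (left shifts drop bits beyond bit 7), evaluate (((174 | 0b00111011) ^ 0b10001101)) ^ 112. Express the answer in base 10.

174 = 10101110
0b00111011 = 00111011
→ | → 10111111 = 191
0b10001101 = 10001101
→ ^ → 00110010 = 50
112 = 01110000
→ ^ → 01000010 = 66

66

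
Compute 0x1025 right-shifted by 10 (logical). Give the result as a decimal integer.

0x1025 = 1000000100101
shift right by 10 → 0000000000100 = 4
(equivalently, floor(4133 / 1024))

4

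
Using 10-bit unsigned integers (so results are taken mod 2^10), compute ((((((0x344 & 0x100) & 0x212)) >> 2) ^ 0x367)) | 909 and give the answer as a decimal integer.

1007

0x344 = 1101000100
0x100 = 0100000000
→ & → 0100000000 = 256
0x212 = 1000010010
→ & → 0000000000 = 0
→ >> 2 → 0000000000 = 0
0x367 = 1101100111
→ ^ → 1101100111 = 871
909 = 1110001101
→ | → 1111101111 = 1007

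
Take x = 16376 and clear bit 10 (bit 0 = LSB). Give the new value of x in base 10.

15352

x = 11111111111000
bit 10 is currently 1; clear it via x & ~(1 << 10) = x & ~1024
→ 11101111111000 = 15352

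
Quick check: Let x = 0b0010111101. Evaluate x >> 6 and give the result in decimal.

x = 10111101
shift right by 6 → 00000010 = 2
(equivalently, floor(189 / 64))

2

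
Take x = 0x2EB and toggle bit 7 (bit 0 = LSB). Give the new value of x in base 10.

619

x = 1011101011
bit 7 is currently 1; toggle it via x ^ (1 << 7) = x ^ 128
→ 1001101011 = 619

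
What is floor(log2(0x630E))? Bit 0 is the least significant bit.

14

0x630E = 110001100001110
The topmost 1 is at position 14 (since 2^14 = 16384 ≤ 25358 < 32768).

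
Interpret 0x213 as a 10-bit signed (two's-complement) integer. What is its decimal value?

-493

pattern = 1000010011 (MSB is 1 ⇒ negative)
Invert: 0111101100, add 1 → 0111101101 = 493, so the value is -493.
(Equivalently: 531 - 2^10 = 531 - 1024 = -493.)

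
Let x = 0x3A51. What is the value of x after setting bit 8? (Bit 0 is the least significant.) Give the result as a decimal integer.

x = 11101001010001
bit 8 is currently 0; set it via x | (1 << 8) = x | 256
→ 11101101010001 = 15185

15185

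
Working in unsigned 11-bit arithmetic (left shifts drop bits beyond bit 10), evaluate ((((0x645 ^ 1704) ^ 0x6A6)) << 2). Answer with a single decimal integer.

300

0x645 = 11001000101
1704 = 11010101000
→ ^ → 00011101101 = 237
0x6A6 = 11010100110
→ ^ → 11001001011 = 1611
→ << 2 (mod 2^11) → 00100101100 = 300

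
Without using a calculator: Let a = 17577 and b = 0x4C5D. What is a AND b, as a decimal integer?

17417

17577 = 100010010101001
0x4C5D = 100110001011101
AND → 100010000001001 = 17417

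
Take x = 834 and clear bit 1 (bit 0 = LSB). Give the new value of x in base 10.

832

x = 01101000010
bit 1 is currently 1; clear it via x & ~(1 << 1) = x & ~2
→ 01101000000 = 832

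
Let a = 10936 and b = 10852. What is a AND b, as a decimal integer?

10784

10936 = 10101010111000
10852 = 10101001100100
AND → 10101000100000 = 10784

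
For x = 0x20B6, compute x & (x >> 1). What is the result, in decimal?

18

x = 10000010110110 = 8374
x>>1 = 01000001011011
AND  = 00000000010010 = 18
(x & (x >> 1) has a 1 wherever x has two consecutive 1 bits.)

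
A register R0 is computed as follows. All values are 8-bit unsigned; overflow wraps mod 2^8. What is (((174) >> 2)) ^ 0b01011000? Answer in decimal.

115

174 = 10101110
→ >> 2 → 00101011 = 43
0b01011000 = 01011000
→ ^ → 01110011 = 115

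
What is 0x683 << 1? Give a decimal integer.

3334

0x683 = 011010000011
shift left by 1 → 110100000110 = 3334
(equivalently, 1667 × 2^1 = 1667 × 2)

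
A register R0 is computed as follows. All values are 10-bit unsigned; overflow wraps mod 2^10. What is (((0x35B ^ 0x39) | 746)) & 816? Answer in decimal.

800

0x35B = 1101011011
0x39 = 0000111001
→ ^ → 1101100010 = 866
746 = 1011101010
→ | → 1111101010 = 1002
816 = 1100110000
→ & → 1100100000 = 800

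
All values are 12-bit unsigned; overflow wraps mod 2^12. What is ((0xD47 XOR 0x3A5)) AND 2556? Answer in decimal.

0xD47 = 110101000111
0x3A5 = 001110100101
→ XOR → 111011100010 = 3810
2556 = 100111111100
→ AND → 100011100000 = 2272

2272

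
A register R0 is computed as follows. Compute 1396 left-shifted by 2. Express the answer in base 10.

1396 = 0010101110100
shift left by 2 → 1010111010000 = 5584
(equivalently, 1396 × 2^2 = 1396 × 4)

5584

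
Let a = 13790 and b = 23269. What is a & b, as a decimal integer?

13790 = 011010111011110
23269 = 101101011100101
AND → 001000011000100 = 4292

4292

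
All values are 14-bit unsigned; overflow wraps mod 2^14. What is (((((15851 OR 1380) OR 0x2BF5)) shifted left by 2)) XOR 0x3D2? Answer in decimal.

15406

15851 = 11110111101011
1380 = 00010101100100
→ OR → 11110111101111 = 15855
0x2BF5 = 10101111110101
→ OR → 11111111111111 = 16383
→ shifted left by 2 (mod 2^14) → 11111111111100 = 16380
0x3D2 = 00001111010010
→ XOR → 11110000101110 = 15406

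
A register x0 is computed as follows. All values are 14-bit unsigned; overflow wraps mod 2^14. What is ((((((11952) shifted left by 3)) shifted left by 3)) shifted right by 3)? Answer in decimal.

11952 = 10111010110000
→ shifted left by 3 (mod 2^14) → 11010110000000 = 13696
→ shifted left by 3 (mod 2^14) → 10110000000000 = 11264
→ shifted right by 3 → 00010110000000 = 1408

1408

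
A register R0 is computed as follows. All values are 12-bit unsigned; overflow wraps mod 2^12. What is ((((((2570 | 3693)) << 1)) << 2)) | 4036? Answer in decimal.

4092

2570 = 101000001010
3693 = 111001101101
→ | → 111001101111 = 3695
→ << 1 (mod 2^12) → 110011011110 = 3294
→ << 2 (mod 2^12) → 001101111000 = 888
4036 = 111111000100
→ | → 111111111100 = 4092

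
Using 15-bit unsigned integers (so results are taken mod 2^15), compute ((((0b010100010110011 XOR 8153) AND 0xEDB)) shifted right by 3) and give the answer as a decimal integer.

0b010100010110011 = 010100010110011
8153 = 001111111011001
→ XOR → 011011101101010 = 14186
0xEDB = 000111011011011
→ AND → 000011001001010 = 1610
→ shifted right by 3 → 000000011001001 = 201

201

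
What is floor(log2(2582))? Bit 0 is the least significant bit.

11

2582 = 101000010110
The topmost 1 is at position 11 (since 2^11 = 2048 ≤ 2582 < 4096).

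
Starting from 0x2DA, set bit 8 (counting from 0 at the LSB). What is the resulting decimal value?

x = 01011011010
bit 8 is currently 0; set it via x | (1 << 8) = x | 256
→ 01111011010 = 986

986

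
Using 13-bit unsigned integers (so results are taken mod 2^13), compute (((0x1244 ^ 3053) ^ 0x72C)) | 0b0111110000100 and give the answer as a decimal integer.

8069

0x1244 = 1001001000100
3053 = 0101111101101
→ ^ → 1100110101001 = 6569
0x72C = 0011100101100
→ ^ → 1111010000101 = 7813
0b0111110000100 = 0111110000100
→ | → 1111110000101 = 8069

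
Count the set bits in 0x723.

6

0x723 = 11100100011
Count the 1s: 1 + 1 + 1 + 1 + 1 + 1 = 6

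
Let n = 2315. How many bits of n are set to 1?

2315 = 100100001011
Count the 1s: 1 + 1 + 1 + 1 + 1 = 5

5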